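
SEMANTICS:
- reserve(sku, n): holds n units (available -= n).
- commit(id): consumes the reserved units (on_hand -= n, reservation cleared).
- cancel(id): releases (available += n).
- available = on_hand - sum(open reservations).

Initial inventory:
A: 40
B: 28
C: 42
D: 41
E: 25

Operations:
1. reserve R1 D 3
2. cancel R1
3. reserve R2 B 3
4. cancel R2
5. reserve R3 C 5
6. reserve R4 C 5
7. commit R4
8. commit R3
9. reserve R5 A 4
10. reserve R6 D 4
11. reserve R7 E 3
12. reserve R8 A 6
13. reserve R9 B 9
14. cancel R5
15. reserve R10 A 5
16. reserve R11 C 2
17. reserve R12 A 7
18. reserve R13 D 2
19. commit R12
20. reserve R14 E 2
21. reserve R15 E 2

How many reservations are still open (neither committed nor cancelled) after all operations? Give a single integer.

Step 1: reserve R1 D 3 -> on_hand[A=40 B=28 C=42 D=41 E=25] avail[A=40 B=28 C=42 D=38 E=25] open={R1}
Step 2: cancel R1 -> on_hand[A=40 B=28 C=42 D=41 E=25] avail[A=40 B=28 C=42 D=41 E=25] open={}
Step 3: reserve R2 B 3 -> on_hand[A=40 B=28 C=42 D=41 E=25] avail[A=40 B=25 C=42 D=41 E=25] open={R2}
Step 4: cancel R2 -> on_hand[A=40 B=28 C=42 D=41 E=25] avail[A=40 B=28 C=42 D=41 E=25] open={}
Step 5: reserve R3 C 5 -> on_hand[A=40 B=28 C=42 D=41 E=25] avail[A=40 B=28 C=37 D=41 E=25] open={R3}
Step 6: reserve R4 C 5 -> on_hand[A=40 B=28 C=42 D=41 E=25] avail[A=40 B=28 C=32 D=41 E=25] open={R3,R4}
Step 7: commit R4 -> on_hand[A=40 B=28 C=37 D=41 E=25] avail[A=40 B=28 C=32 D=41 E=25] open={R3}
Step 8: commit R3 -> on_hand[A=40 B=28 C=32 D=41 E=25] avail[A=40 B=28 C=32 D=41 E=25] open={}
Step 9: reserve R5 A 4 -> on_hand[A=40 B=28 C=32 D=41 E=25] avail[A=36 B=28 C=32 D=41 E=25] open={R5}
Step 10: reserve R6 D 4 -> on_hand[A=40 B=28 C=32 D=41 E=25] avail[A=36 B=28 C=32 D=37 E=25] open={R5,R6}
Step 11: reserve R7 E 3 -> on_hand[A=40 B=28 C=32 D=41 E=25] avail[A=36 B=28 C=32 D=37 E=22] open={R5,R6,R7}
Step 12: reserve R8 A 6 -> on_hand[A=40 B=28 C=32 D=41 E=25] avail[A=30 B=28 C=32 D=37 E=22] open={R5,R6,R7,R8}
Step 13: reserve R9 B 9 -> on_hand[A=40 B=28 C=32 D=41 E=25] avail[A=30 B=19 C=32 D=37 E=22] open={R5,R6,R7,R8,R9}
Step 14: cancel R5 -> on_hand[A=40 B=28 C=32 D=41 E=25] avail[A=34 B=19 C=32 D=37 E=22] open={R6,R7,R8,R9}
Step 15: reserve R10 A 5 -> on_hand[A=40 B=28 C=32 D=41 E=25] avail[A=29 B=19 C=32 D=37 E=22] open={R10,R6,R7,R8,R9}
Step 16: reserve R11 C 2 -> on_hand[A=40 B=28 C=32 D=41 E=25] avail[A=29 B=19 C=30 D=37 E=22] open={R10,R11,R6,R7,R8,R9}
Step 17: reserve R12 A 7 -> on_hand[A=40 B=28 C=32 D=41 E=25] avail[A=22 B=19 C=30 D=37 E=22] open={R10,R11,R12,R6,R7,R8,R9}
Step 18: reserve R13 D 2 -> on_hand[A=40 B=28 C=32 D=41 E=25] avail[A=22 B=19 C=30 D=35 E=22] open={R10,R11,R12,R13,R6,R7,R8,R9}
Step 19: commit R12 -> on_hand[A=33 B=28 C=32 D=41 E=25] avail[A=22 B=19 C=30 D=35 E=22] open={R10,R11,R13,R6,R7,R8,R9}
Step 20: reserve R14 E 2 -> on_hand[A=33 B=28 C=32 D=41 E=25] avail[A=22 B=19 C=30 D=35 E=20] open={R10,R11,R13,R14,R6,R7,R8,R9}
Step 21: reserve R15 E 2 -> on_hand[A=33 B=28 C=32 D=41 E=25] avail[A=22 B=19 C=30 D=35 E=18] open={R10,R11,R13,R14,R15,R6,R7,R8,R9}
Open reservations: ['R10', 'R11', 'R13', 'R14', 'R15', 'R6', 'R7', 'R8', 'R9'] -> 9

Answer: 9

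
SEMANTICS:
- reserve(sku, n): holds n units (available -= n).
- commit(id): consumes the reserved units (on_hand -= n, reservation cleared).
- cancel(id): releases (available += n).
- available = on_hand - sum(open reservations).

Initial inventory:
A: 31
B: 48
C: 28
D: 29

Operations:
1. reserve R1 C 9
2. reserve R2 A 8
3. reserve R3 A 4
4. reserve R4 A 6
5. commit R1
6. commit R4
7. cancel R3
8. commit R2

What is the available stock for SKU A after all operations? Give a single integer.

Step 1: reserve R1 C 9 -> on_hand[A=31 B=48 C=28 D=29] avail[A=31 B=48 C=19 D=29] open={R1}
Step 2: reserve R2 A 8 -> on_hand[A=31 B=48 C=28 D=29] avail[A=23 B=48 C=19 D=29] open={R1,R2}
Step 3: reserve R3 A 4 -> on_hand[A=31 B=48 C=28 D=29] avail[A=19 B=48 C=19 D=29] open={R1,R2,R3}
Step 4: reserve R4 A 6 -> on_hand[A=31 B=48 C=28 D=29] avail[A=13 B=48 C=19 D=29] open={R1,R2,R3,R4}
Step 5: commit R1 -> on_hand[A=31 B=48 C=19 D=29] avail[A=13 B=48 C=19 D=29] open={R2,R3,R4}
Step 6: commit R4 -> on_hand[A=25 B=48 C=19 D=29] avail[A=13 B=48 C=19 D=29] open={R2,R3}
Step 7: cancel R3 -> on_hand[A=25 B=48 C=19 D=29] avail[A=17 B=48 C=19 D=29] open={R2}
Step 8: commit R2 -> on_hand[A=17 B=48 C=19 D=29] avail[A=17 B=48 C=19 D=29] open={}
Final available[A] = 17

Answer: 17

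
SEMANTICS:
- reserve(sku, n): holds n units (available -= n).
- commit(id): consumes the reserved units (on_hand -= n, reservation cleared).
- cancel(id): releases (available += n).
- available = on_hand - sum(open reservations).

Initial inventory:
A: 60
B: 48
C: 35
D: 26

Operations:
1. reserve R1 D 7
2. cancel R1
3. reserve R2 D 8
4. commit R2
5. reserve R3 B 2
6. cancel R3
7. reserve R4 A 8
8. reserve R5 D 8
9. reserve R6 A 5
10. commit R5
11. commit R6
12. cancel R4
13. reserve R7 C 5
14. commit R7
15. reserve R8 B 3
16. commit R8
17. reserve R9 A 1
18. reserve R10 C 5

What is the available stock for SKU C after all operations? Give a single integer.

Step 1: reserve R1 D 7 -> on_hand[A=60 B=48 C=35 D=26] avail[A=60 B=48 C=35 D=19] open={R1}
Step 2: cancel R1 -> on_hand[A=60 B=48 C=35 D=26] avail[A=60 B=48 C=35 D=26] open={}
Step 3: reserve R2 D 8 -> on_hand[A=60 B=48 C=35 D=26] avail[A=60 B=48 C=35 D=18] open={R2}
Step 4: commit R2 -> on_hand[A=60 B=48 C=35 D=18] avail[A=60 B=48 C=35 D=18] open={}
Step 5: reserve R3 B 2 -> on_hand[A=60 B=48 C=35 D=18] avail[A=60 B=46 C=35 D=18] open={R3}
Step 6: cancel R3 -> on_hand[A=60 B=48 C=35 D=18] avail[A=60 B=48 C=35 D=18] open={}
Step 7: reserve R4 A 8 -> on_hand[A=60 B=48 C=35 D=18] avail[A=52 B=48 C=35 D=18] open={R4}
Step 8: reserve R5 D 8 -> on_hand[A=60 B=48 C=35 D=18] avail[A=52 B=48 C=35 D=10] open={R4,R5}
Step 9: reserve R6 A 5 -> on_hand[A=60 B=48 C=35 D=18] avail[A=47 B=48 C=35 D=10] open={R4,R5,R6}
Step 10: commit R5 -> on_hand[A=60 B=48 C=35 D=10] avail[A=47 B=48 C=35 D=10] open={R4,R6}
Step 11: commit R6 -> on_hand[A=55 B=48 C=35 D=10] avail[A=47 B=48 C=35 D=10] open={R4}
Step 12: cancel R4 -> on_hand[A=55 B=48 C=35 D=10] avail[A=55 B=48 C=35 D=10] open={}
Step 13: reserve R7 C 5 -> on_hand[A=55 B=48 C=35 D=10] avail[A=55 B=48 C=30 D=10] open={R7}
Step 14: commit R7 -> on_hand[A=55 B=48 C=30 D=10] avail[A=55 B=48 C=30 D=10] open={}
Step 15: reserve R8 B 3 -> on_hand[A=55 B=48 C=30 D=10] avail[A=55 B=45 C=30 D=10] open={R8}
Step 16: commit R8 -> on_hand[A=55 B=45 C=30 D=10] avail[A=55 B=45 C=30 D=10] open={}
Step 17: reserve R9 A 1 -> on_hand[A=55 B=45 C=30 D=10] avail[A=54 B=45 C=30 D=10] open={R9}
Step 18: reserve R10 C 5 -> on_hand[A=55 B=45 C=30 D=10] avail[A=54 B=45 C=25 D=10] open={R10,R9}
Final available[C] = 25

Answer: 25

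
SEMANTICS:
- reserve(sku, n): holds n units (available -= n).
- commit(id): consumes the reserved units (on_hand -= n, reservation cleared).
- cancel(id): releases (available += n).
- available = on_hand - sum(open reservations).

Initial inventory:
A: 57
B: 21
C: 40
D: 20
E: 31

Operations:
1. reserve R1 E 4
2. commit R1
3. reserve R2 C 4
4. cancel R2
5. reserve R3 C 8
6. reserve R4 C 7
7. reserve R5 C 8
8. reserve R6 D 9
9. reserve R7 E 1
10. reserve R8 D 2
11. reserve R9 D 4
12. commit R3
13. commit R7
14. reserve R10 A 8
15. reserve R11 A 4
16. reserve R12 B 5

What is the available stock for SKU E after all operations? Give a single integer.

Step 1: reserve R1 E 4 -> on_hand[A=57 B=21 C=40 D=20 E=31] avail[A=57 B=21 C=40 D=20 E=27] open={R1}
Step 2: commit R1 -> on_hand[A=57 B=21 C=40 D=20 E=27] avail[A=57 B=21 C=40 D=20 E=27] open={}
Step 3: reserve R2 C 4 -> on_hand[A=57 B=21 C=40 D=20 E=27] avail[A=57 B=21 C=36 D=20 E=27] open={R2}
Step 4: cancel R2 -> on_hand[A=57 B=21 C=40 D=20 E=27] avail[A=57 B=21 C=40 D=20 E=27] open={}
Step 5: reserve R3 C 8 -> on_hand[A=57 B=21 C=40 D=20 E=27] avail[A=57 B=21 C=32 D=20 E=27] open={R3}
Step 6: reserve R4 C 7 -> on_hand[A=57 B=21 C=40 D=20 E=27] avail[A=57 B=21 C=25 D=20 E=27] open={R3,R4}
Step 7: reserve R5 C 8 -> on_hand[A=57 B=21 C=40 D=20 E=27] avail[A=57 B=21 C=17 D=20 E=27] open={R3,R4,R5}
Step 8: reserve R6 D 9 -> on_hand[A=57 B=21 C=40 D=20 E=27] avail[A=57 B=21 C=17 D=11 E=27] open={R3,R4,R5,R6}
Step 9: reserve R7 E 1 -> on_hand[A=57 B=21 C=40 D=20 E=27] avail[A=57 B=21 C=17 D=11 E=26] open={R3,R4,R5,R6,R7}
Step 10: reserve R8 D 2 -> on_hand[A=57 B=21 C=40 D=20 E=27] avail[A=57 B=21 C=17 D=9 E=26] open={R3,R4,R5,R6,R7,R8}
Step 11: reserve R9 D 4 -> on_hand[A=57 B=21 C=40 D=20 E=27] avail[A=57 B=21 C=17 D=5 E=26] open={R3,R4,R5,R6,R7,R8,R9}
Step 12: commit R3 -> on_hand[A=57 B=21 C=32 D=20 E=27] avail[A=57 B=21 C=17 D=5 E=26] open={R4,R5,R6,R7,R8,R9}
Step 13: commit R7 -> on_hand[A=57 B=21 C=32 D=20 E=26] avail[A=57 B=21 C=17 D=5 E=26] open={R4,R5,R6,R8,R9}
Step 14: reserve R10 A 8 -> on_hand[A=57 B=21 C=32 D=20 E=26] avail[A=49 B=21 C=17 D=5 E=26] open={R10,R4,R5,R6,R8,R9}
Step 15: reserve R11 A 4 -> on_hand[A=57 B=21 C=32 D=20 E=26] avail[A=45 B=21 C=17 D=5 E=26] open={R10,R11,R4,R5,R6,R8,R9}
Step 16: reserve R12 B 5 -> on_hand[A=57 B=21 C=32 D=20 E=26] avail[A=45 B=16 C=17 D=5 E=26] open={R10,R11,R12,R4,R5,R6,R8,R9}
Final available[E] = 26

Answer: 26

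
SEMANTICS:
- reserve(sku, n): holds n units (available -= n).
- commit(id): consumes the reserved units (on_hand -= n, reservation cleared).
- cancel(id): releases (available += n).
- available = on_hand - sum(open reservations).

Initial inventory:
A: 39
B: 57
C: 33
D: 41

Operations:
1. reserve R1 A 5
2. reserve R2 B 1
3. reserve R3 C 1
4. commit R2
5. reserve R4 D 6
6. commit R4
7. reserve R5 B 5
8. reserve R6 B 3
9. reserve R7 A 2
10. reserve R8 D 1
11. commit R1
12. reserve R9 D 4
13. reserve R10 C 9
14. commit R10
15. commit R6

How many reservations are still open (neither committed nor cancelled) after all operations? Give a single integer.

Step 1: reserve R1 A 5 -> on_hand[A=39 B=57 C=33 D=41] avail[A=34 B=57 C=33 D=41] open={R1}
Step 2: reserve R2 B 1 -> on_hand[A=39 B=57 C=33 D=41] avail[A=34 B=56 C=33 D=41] open={R1,R2}
Step 3: reserve R3 C 1 -> on_hand[A=39 B=57 C=33 D=41] avail[A=34 B=56 C=32 D=41] open={R1,R2,R3}
Step 4: commit R2 -> on_hand[A=39 B=56 C=33 D=41] avail[A=34 B=56 C=32 D=41] open={R1,R3}
Step 5: reserve R4 D 6 -> on_hand[A=39 B=56 C=33 D=41] avail[A=34 B=56 C=32 D=35] open={R1,R3,R4}
Step 6: commit R4 -> on_hand[A=39 B=56 C=33 D=35] avail[A=34 B=56 C=32 D=35] open={R1,R3}
Step 7: reserve R5 B 5 -> on_hand[A=39 B=56 C=33 D=35] avail[A=34 B=51 C=32 D=35] open={R1,R3,R5}
Step 8: reserve R6 B 3 -> on_hand[A=39 B=56 C=33 D=35] avail[A=34 B=48 C=32 D=35] open={R1,R3,R5,R6}
Step 9: reserve R7 A 2 -> on_hand[A=39 B=56 C=33 D=35] avail[A=32 B=48 C=32 D=35] open={R1,R3,R5,R6,R7}
Step 10: reserve R8 D 1 -> on_hand[A=39 B=56 C=33 D=35] avail[A=32 B=48 C=32 D=34] open={R1,R3,R5,R6,R7,R8}
Step 11: commit R1 -> on_hand[A=34 B=56 C=33 D=35] avail[A=32 B=48 C=32 D=34] open={R3,R5,R6,R7,R8}
Step 12: reserve R9 D 4 -> on_hand[A=34 B=56 C=33 D=35] avail[A=32 B=48 C=32 D=30] open={R3,R5,R6,R7,R8,R9}
Step 13: reserve R10 C 9 -> on_hand[A=34 B=56 C=33 D=35] avail[A=32 B=48 C=23 D=30] open={R10,R3,R5,R6,R7,R8,R9}
Step 14: commit R10 -> on_hand[A=34 B=56 C=24 D=35] avail[A=32 B=48 C=23 D=30] open={R3,R5,R6,R7,R8,R9}
Step 15: commit R6 -> on_hand[A=34 B=53 C=24 D=35] avail[A=32 B=48 C=23 D=30] open={R3,R5,R7,R8,R9}
Open reservations: ['R3', 'R5', 'R7', 'R8', 'R9'] -> 5

Answer: 5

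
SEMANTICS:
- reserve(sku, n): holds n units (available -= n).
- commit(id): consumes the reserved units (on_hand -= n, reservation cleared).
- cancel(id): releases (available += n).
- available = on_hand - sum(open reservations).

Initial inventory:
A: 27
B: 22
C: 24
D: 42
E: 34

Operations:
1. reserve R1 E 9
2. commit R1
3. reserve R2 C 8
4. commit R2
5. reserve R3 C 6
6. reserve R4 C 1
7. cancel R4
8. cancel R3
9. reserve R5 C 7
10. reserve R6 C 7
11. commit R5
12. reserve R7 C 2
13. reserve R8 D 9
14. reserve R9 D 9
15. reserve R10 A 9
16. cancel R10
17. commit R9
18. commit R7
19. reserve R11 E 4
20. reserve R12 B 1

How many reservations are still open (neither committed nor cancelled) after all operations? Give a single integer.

Step 1: reserve R1 E 9 -> on_hand[A=27 B=22 C=24 D=42 E=34] avail[A=27 B=22 C=24 D=42 E=25] open={R1}
Step 2: commit R1 -> on_hand[A=27 B=22 C=24 D=42 E=25] avail[A=27 B=22 C=24 D=42 E=25] open={}
Step 3: reserve R2 C 8 -> on_hand[A=27 B=22 C=24 D=42 E=25] avail[A=27 B=22 C=16 D=42 E=25] open={R2}
Step 4: commit R2 -> on_hand[A=27 B=22 C=16 D=42 E=25] avail[A=27 B=22 C=16 D=42 E=25] open={}
Step 5: reserve R3 C 6 -> on_hand[A=27 B=22 C=16 D=42 E=25] avail[A=27 B=22 C=10 D=42 E=25] open={R3}
Step 6: reserve R4 C 1 -> on_hand[A=27 B=22 C=16 D=42 E=25] avail[A=27 B=22 C=9 D=42 E=25] open={R3,R4}
Step 7: cancel R4 -> on_hand[A=27 B=22 C=16 D=42 E=25] avail[A=27 B=22 C=10 D=42 E=25] open={R3}
Step 8: cancel R3 -> on_hand[A=27 B=22 C=16 D=42 E=25] avail[A=27 B=22 C=16 D=42 E=25] open={}
Step 9: reserve R5 C 7 -> on_hand[A=27 B=22 C=16 D=42 E=25] avail[A=27 B=22 C=9 D=42 E=25] open={R5}
Step 10: reserve R6 C 7 -> on_hand[A=27 B=22 C=16 D=42 E=25] avail[A=27 B=22 C=2 D=42 E=25] open={R5,R6}
Step 11: commit R5 -> on_hand[A=27 B=22 C=9 D=42 E=25] avail[A=27 B=22 C=2 D=42 E=25] open={R6}
Step 12: reserve R7 C 2 -> on_hand[A=27 B=22 C=9 D=42 E=25] avail[A=27 B=22 C=0 D=42 E=25] open={R6,R7}
Step 13: reserve R8 D 9 -> on_hand[A=27 B=22 C=9 D=42 E=25] avail[A=27 B=22 C=0 D=33 E=25] open={R6,R7,R8}
Step 14: reserve R9 D 9 -> on_hand[A=27 B=22 C=9 D=42 E=25] avail[A=27 B=22 C=0 D=24 E=25] open={R6,R7,R8,R9}
Step 15: reserve R10 A 9 -> on_hand[A=27 B=22 C=9 D=42 E=25] avail[A=18 B=22 C=0 D=24 E=25] open={R10,R6,R7,R8,R9}
Step 16: cancel R10 -> on_hand[A=27 B=22 C=9 D=42 E=25] avail[A=27 B=22 C=0 D=24 E=25] open={R6,R7,R8,R9}
Step 17: commit R9 -> on_hand[A=27 B=22 C=9 D=33 E=25] avail[A=27 B=22 C=0 D=24 E=25] open={R6,R7,R8}
Step 18: commit R7 -> on_hand[A=27 B=22 C=7 D=33 E=25] avail[A=27 B=22 C=0 D=24 E=25] open={R6,R8}
Step 19: reserve R11 E 4 -> on_hand[A=27 B=22 C=7 D=33 E=25] avail[A=27 B=22 C=0 D=24 E=21] open={R11,R6,R8}
Step 20: reserve R12 B 1 -> on_hand[A=27 B=22 C=7 D=33 E=25] avail[A=27 B=21 C=0 D=24 E=21] open={R11,R12,R6,R8}
Open reservations: ['R11', 'R12', 'R6', 'R8'] -> 4

Answer: 4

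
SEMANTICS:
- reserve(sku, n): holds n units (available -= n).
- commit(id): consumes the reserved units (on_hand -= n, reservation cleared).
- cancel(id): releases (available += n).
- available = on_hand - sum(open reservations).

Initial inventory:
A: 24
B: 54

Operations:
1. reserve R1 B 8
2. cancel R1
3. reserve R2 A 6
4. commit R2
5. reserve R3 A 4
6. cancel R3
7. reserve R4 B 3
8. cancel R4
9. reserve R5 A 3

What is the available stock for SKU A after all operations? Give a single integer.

Step 1: reserve R1 B 8 -> on_hand[A=24 B=54] avail[A=24 B=46] open={R1}
Step 2: cancel R1 -> on_hand[A=24 B=54] avail[A=24 B=54] open={}
Step 3: reserve R2 A 6 -> on_hand[A=24 B=54] avail[A=18 B=54] open={R2}
Step 4: commit R2 -> on_hand[A=18 B=54] avail[A=18 B=54] open={}
Step 5: reserve R3 A 4 -> on_hand[A=18 B=54] avail[A=14 B=54] open={R3}
Step 6: cancel R3 -> on_hand[A=18 B=54] avail[A=18 B=54] open={}
Step 7: reserve R4 B 3 -> on_hand[A=18 B=54] avail[A=18 B=51] open={R4}
Step 8: cancel R4 -> on_hand[A=18 B=54] avail[A=18 B=54] open={}
Step 9: reserve R5 A 3 -> on_hand[A=18 B=54] avail[A=15 B=54] open={R5}
Final available[A] = 15

Answer: 15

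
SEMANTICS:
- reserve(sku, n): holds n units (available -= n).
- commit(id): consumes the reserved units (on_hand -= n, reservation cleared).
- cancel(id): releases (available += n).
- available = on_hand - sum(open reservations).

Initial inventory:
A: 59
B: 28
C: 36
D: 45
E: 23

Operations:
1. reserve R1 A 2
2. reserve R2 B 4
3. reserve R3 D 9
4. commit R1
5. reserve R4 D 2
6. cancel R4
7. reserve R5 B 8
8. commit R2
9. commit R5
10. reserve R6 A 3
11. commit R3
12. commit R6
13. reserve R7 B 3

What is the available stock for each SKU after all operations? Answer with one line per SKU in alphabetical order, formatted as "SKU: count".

Step 1: reserve R1 A 2 -> on_hand[A=59 B=28 C=36 D=45 E=23] avail[A=57 B=28 C=36 D=45 E=23] open={R1}
Step 2: reserve R2 B 4 -> on_hand[A=59 B=28 C=36 D=45 E=23] avail[A=57 B=24 C=36 D=45 E=23] open={R1,R2}
Step 3: reserve R3 D 9 -> on_hand[A=59 B=28 C=36 D=45 E=23] avail[A=57 B=24 C=36 D=36 E=23] open={R1,R2,R3}
Step 4: commit R1 -> on_hand[A=57 B=28 C=36 D=45 E=23] avail[A=57 B=24 C=36 D=36 E=23] open={R2,R3}
Step 5: reserve R4 D 2 -> on_hand[A=57 B=28 C=36 D=45 E=23] avail[A=57 B=24 C=36 D=34 E=23] open={R2,R3,R4}
Step 6: cancel R4 -> on_hand[A=57 B=28 C=36 D=45 E=23] avail[A=57 B=24 C=36 D=36 E=23] open={R2,R3}
Step 7: reserve R5 B 8 -> on_hand[A=57 B=28 C=36 D=45 E=23] avail[A=57 B=16 C=36 D=36 E=23] open={R2,R3,R5}
Step 8: commit R2 -> on_hand[A=57 B=24 C=36 D=45 E=23] avail[A=57 B=16 C=36 D=36 E=23] open={R3,R5}
Step 9: commit R5 -> on_hand[A=57 B=16 C=36 D=45 E=23] avail[A=57 B=16 C=36 D=36 E=23] open={R3}
Step 10: reserve R6 A 3 -> on_hand[A=57 B=16 C=36 D=45 E=23] avail[A=54 B=16 C=36 D=36 E=23] open={R3,R6}
Step 11: commit R3 -> on_hand[A=57 B=16 C=36 D=36 E=23] avail[A=54 B=16 C=36 D=36 E=23] open={R6}
Step 12: commit R6 -> on_hand[A=54 B=16 C=36 D=36 E=23] avail[A=54 B=16 C=36 D=36 E=23] open={}
Step 13: reserve R7 B 3 -> on_hand[A=54 B=16 C=36 D=36 E=23] avail[A=54 B=13 C=36 D=36 E=23] open={R7}

Answer: A: 54
B: 13
C: 36
D: 36
E: 23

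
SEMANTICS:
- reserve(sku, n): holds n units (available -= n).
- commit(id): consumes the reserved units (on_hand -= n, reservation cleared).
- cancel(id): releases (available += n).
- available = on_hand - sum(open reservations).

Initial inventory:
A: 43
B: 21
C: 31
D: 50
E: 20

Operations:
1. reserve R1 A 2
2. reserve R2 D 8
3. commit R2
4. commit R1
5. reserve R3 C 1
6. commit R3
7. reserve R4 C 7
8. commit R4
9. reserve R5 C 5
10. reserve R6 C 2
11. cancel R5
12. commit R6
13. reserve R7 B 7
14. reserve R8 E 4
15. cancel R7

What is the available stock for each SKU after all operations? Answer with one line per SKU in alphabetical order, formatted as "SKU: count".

Step 1: reserve R1 A 2 -> on_hand[A=43 B=21 C=31 D=50 E=20] avail[A=41 B=21 C=31 D=50 E=20] open={R1}
Step 2: reserve R2 D 8 -> on_hand[A=43 B=21 C=31 D=50 E=20] avail[A=41 B=21 C=31 D=42 E=20] open={R1,R2}
Step 3: commit R2 -> on_hand[A=43 B=21 C=31 D=42 E=20] avail[A=41 B=21 C=31 D=42 E=20] open={R1}
Step 4: commit R1 -> on_hand[A=41 B=21 C=31 D=42 E=20] avail[A=41 B=21 C=31 D=42 E=20] open={}
Step 5: reserve R3 C 1 -> on_hand[A=41 B=21 C=31 D=42 E=20] avail[A=41 B=21 C=30 D=42 E=20] open={R3}
Step 6: commit R3 -> on_hand[A=41 B=21 C=30 D=42 E=20] avail[A=41 B=21 C=30 D=42 E=20] open={}
Step 7: reserve R4 C 7 -> on_hand[A=41 B=21 C=30 D=42 E=20] avail[A=41 B=21 C=23 D=42 E=20] open={R4}
Step 8: commit R4 -> on_hand[A=41 B=21 C=23 D=42 E=20] avail[A=41 B=21 C=23 D=42 E=20] open={}
Step 9: reserve R5 C 5 -> on_hand[A=41 B=21 C=23 D=42 E=20] avail[A=41 B=21 C=18 D=42 E=20] open={R5}
Step 10: reserve R6 C 2 -> on_hand[A=41 B=21 C=23 D=42 E=20] avail[A=41 B=21 C=16 D=42 E=20] open={R5,R6}
Step 11: cancel R5 -> on_hand[A=41 B=21 C=23 D=42 E=20] avail[A=41 B=21 C=21 D=42 E=20] open={R6}
Step 12: commit R6 -> on_hand[A=41 B=21 C=21 D=42 E=20] avail[A=41 B=21 C=21 D=42 E=20] open={}
Step 13: reserve R7 B 7 -> on_hand[A=41 B=21 C=21 D=42 E=20] avail[A=41 B=14 C=21 D=42 E=20] open={R7}
Step 14: reserve R8 E 4 -> on_hand[A=41 B=21 C=21 D=42 E=20] avail[A=41 B=14 C=21 D=42 E=16] open={R7,R8}
Step 15: cancel R7 -> on_hand[A=41 B=21 C=21 D=42 E=20] avail[A=41 B=21 C=21 D=42 E=16] open={R8}

Answer: A: 41
B: 21
C: 21
D: 42
E: 16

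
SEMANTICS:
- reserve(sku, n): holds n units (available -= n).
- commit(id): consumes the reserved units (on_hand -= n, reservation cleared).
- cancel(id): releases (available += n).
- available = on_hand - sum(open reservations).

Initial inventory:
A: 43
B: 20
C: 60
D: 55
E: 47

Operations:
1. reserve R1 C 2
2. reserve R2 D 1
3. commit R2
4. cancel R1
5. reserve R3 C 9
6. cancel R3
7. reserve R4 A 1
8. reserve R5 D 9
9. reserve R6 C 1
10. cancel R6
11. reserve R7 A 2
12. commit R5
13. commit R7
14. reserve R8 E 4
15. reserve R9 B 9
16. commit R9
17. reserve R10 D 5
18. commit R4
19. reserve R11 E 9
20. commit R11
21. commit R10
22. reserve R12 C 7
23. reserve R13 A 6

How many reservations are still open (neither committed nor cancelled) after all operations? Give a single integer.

Answer: 3

Derivation:
Step 1: reserve R1 C 2 -> on_hand[A=43 B=20 C=60 D=55 E=47] avail[A=43 B=20 C=58 D=55 E=47] open={R1}
Step 2: reserve R2 D 1 -> on_hand[A=43 B=20 C=60 D=55 E=47] avail[A=43 B=20 C=58 D=54 E=47] open={R1,R2}
Step 3: commit R2 -> on_hand[A=43 B=20 C=60 D=54 E=47] avail[A=43 B=20 C=58 D=54 E=47] open={R1}
Step 4: cancel R1 -> on_hand[A=43 B=20 C=60 D=54 E=47] avail[A=43 B=20 C=60 D=54 E=47] open={}
Step 5: reserve R3 C 9 -> on_hand[A=43 B=20 C=60 D=54 E=47] avail[A=43 B=20 C=51 D=54 E=47] open={R3}
Step 6: cancel R3 -> on_hand[A=43 B=20 C=60 D=54 E=47] avail[A=43 B=20 C=60 D=54 E=47] open={}
Step 7: reserve R4 A 1 -> on_hand[A=43 B=20 C=60 D=54 E=47] avail[A=42 B=20 C=60 D=54 E=47] open={R4}
Step 8: reserve R5 D 9 -> on_hand[A=43 B=20 C=60 D=54 E=47] avail[A=42 B=20 C=60 D=45 E=47] open={R4,R5}
Step 9: reserve R6 C 1 -> on_hand[A=43 B=20 C=60 D=54 E=47] avail[A=42 B=20 C=59 D=45 E=47] open={R4,R5,R6}
Step 10: cancel R6 -> on_hand[A=43 B=20 C=60 D=54 E=47] avail[A=42 B=20 C=60 D=45 E=47] open={R4,R5}
Step 11: reserve R7 A 2 -> on_hand[A=43 B=20 C=60 D=54 E=47] avail[A=40 B=20 C=60 D=45 E=47] open={R4,R5,R7}
Step 12: commit R5 -> on_hand[A=43 B=20 C=60 D=45 E=47] avail[A=40 B=20 C=60 D=45 E=47] open={R4,R7}
Step 13: commit R7 -> on_hand[A=41 B=20 C=60 D=45 E=47] avail[A=40 B=20 C=60 D=45 E=47] open={R4}
Step 14: reserve R8 E 4 -> on_hand[A=41 B=20 C=60 D=45 E=47] avail[A=40 B=20 C=60 D=45 E=43] open={R4,R8}
Step 15: reserve R9 B 9 -> on_hand[A=41 B=20 C=60 D=45 E=47] avail[A=40 B=11 C=60 D=45 E=43] open={R4,R8,R9}
Step 16: commit R9 -> on_hand[A=41 B=11 C=60 D=45 E=47] avail[A=40 B=11 C=60 D=45 E=43] open={R4,R8}
Step 17: reserve R10 D 5 -> on_hand[A=41 B=11 C=60 D=45 E=47] avail[A=40 B=11 C=60 D=40 E=43] open={R10,R4,R8}
Step 18: commit R4 -> on_hand[A=40 B=11 C=60 D=45 E=47] avail[A=40 B=11 C=60 D=40 E=43] open={R10,R8}
Step 19: reserve R11 E 9 -> on_hand[A=40 B=11 C=60 D=45 E=47] avail[A=40 B=11 C=60 D=40 E=34] open={R10,R11,R8}
Step 20: commit R11 -> on_hand[A=40 B=11 C=60 D=45 E=38] avail[A=40 B=11 C=60 D=40 E=34] open={R10,R8}
Step 21: commit R10 -> on_hand[A=40 B=11 C=60 D=40 E=38] avail[A=40 B=11 C=60 D=40 E=34] open={R8}
Step 22: reserve R12 C 7 -> on_hand[A=40 B=11 C=60 D=40 E=38] avail[A=40 B=11 C=53 D=40 E=34] open={R12,R8}
Step 23: reserve R13 A 6 -> on_hand[A=40 B=11 C=60 D=40 E=38] avail[A=34 B=11 C=53 D=40 E=34] open={R12,R13,R8}
Open reservations: ['R12', 'R13', 'R8'] -> 3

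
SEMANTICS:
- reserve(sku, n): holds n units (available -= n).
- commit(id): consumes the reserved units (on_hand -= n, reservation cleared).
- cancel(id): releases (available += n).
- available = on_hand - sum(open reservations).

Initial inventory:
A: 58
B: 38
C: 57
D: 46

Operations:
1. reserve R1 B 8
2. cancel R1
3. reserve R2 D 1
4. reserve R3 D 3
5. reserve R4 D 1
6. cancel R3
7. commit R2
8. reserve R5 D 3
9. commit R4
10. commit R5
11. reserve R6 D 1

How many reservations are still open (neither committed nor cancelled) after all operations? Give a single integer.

Step 1: reserve R1 B 8 -> on_hand[A=58 B=38 C=57 D=46] avail[A=58 B=30 C=57 D=46] open={R1}
Step 2: cancel R1 -> on_hand[A=58 B=38 C=57 D=46] avail[A=58 B=38 C=57 D=46] open={}
Step 3: reserve R2 D 1 -> on_hand[A=58 B=38 C=57 D=46] avail[A=58 B=38 C=57 D=45] open={R2}
Step 4: reserve R3 D 3 -> on_hand[A=58 B=38 C=57 D=46] avail[A=58 B=38 C=57 D=42] open={R2,R3}
Step 5: reserve R4 D 1 -> on_hand[A=58 B=38 C=57 D=46] avail[A=58 B=38 C=57 D=41] open={R2,R3,R4}
Step 6: cancel R3 -> on_hand[A=58 B=38 C=57 D=46] avail[A=58 B=38 C=57 D=44] open={R2,R4}
Step 7: commit R2 -> on_hand[A=58 B=38 C=57 D=45] avail[A=58 B=38 C=57 D=44] open={R4}
Step 8: reserve R5 D 3 -> on_hand[A=58 B=38 C=57 D=45] avail[A=58 B=38 C=57 D=41] open={R4,R5}
Step 9: commit R4 -> on_hand[A=58 B=38 C=57 D=44] avail[A=58 B=38 C=57 D=41] open={R5}
Step 10: commit R5 -> on_hand[A=58 B=38 C=57 D=41] avail[A=58 B=38 C=57 D=41] open={}
Step 11: reserve R6 D 1 -> on_hand[A=58 B=38 C=57 D=41] avail[A=58 B=38 C=57 D=40] open={R6}
Open reservations: ['R6'] -> 1

Answer: 1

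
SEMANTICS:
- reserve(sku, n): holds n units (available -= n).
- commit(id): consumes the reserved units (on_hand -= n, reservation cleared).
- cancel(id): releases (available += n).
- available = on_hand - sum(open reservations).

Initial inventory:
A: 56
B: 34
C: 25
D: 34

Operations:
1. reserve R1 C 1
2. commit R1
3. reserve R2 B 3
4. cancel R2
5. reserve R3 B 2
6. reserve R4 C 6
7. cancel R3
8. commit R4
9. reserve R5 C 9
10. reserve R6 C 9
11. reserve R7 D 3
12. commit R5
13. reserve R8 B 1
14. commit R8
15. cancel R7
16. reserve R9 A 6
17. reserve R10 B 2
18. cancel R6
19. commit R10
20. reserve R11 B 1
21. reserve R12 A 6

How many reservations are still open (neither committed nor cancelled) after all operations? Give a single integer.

Answer: 3

Derivation:
Step 1: reserve R1 C 1 -> on_hand[A=56 B=34 C=25 D=34] avail[A=56 B=34 C=24 D=34] open={R1}
Step 2: commit R1 -> on_hand[A=56 B=34 C=24 D=34] avail[A=56 B=34 C=24 D=34] open={}
Step 3: reserve R2 B 3 -> on_hand[A=56 B=34 C=24 D=34] avail[A=56 B=31 C=24 D=34] open={R2}
Step 4: cancel R2 -> on_hand[A=56 B=34 C=24 D=34] avail[A=56 B=34 C=24 D=34] open={}
Step 5: reserve R3 B 2 -> on_hand[A=56 B=34 C=24 D=34] avail[A=56 B=32 C=24 D=34] open={R3}
Step 6: reserve R4 C 6 -> on_hand[A=56 B=34 C=24 D=34] avail[A=56 B=32 C=18 D=34] open={R3,R4}
Step 7: cancel R3 -> on_hand[A=56 B=34 C=24 D=34] avail[A=56 B=34 C=18 D=34] open={R4}
Step 8: commit R4 -> on_hand[A=56 B=34 C=18 D=34] avail[A=56 B=34 C=18 D=34] open={}
Step 9: reserve R5 C 9 -> on_hand[A=56 B=34 C=18 D=34] avail[A=56 B=34 C=9 D=34] open={R5}
Step 10: reserve R6 C 9 -> on_hand[A=56 B=34 C=18 D=34] avail[A=56 B=34 C=0 D=34] open={R5,R6}
Step 11: reserve R7 D 3 -> on_hand[A=56 B=34 C=18 D=34] avail[A=56 B=34 C=0 D=31] open={R5,R6,R7}
Step 12: commit R5 -> on_hand[A=56 B=34 C=9 D=34] avail[A=56 B=34 C=0 D=31] open={R6,R7}
Step 13: reserve R8 B 1 -> on_hand[A=56 B=34 C=9 D=34] avail[A=56 B=33 C=0 D=31] open={R6,R7,R8}
Step 14: commit R8 -> on_hand[A=56 B=33 C=9 D=34] avail[A=56 B=33 C=0 D=31] open={R6,R7}
Step 15: cancel R7 -> on_hand[A=56 B=33 C=9 D=34] avail[A=56 B=33 C=0 D=34] open={R6}
Step 16: reserve R9 A 6 -> on_hand[A=56 B=33 C=9 D=34] avail[A=50 B=33 C=0 D=34] open={R6,R9}
Step 17: reserve R10 B 2 -> on_hand[A=56 B=33 C=9 D=34] avail[A=50 B=31 C=0 D=34] open={R10,R6,R9}
Step 18: cancel R6 -> on_hand[A=56 B=33 C=9 D=34] avail[A=50 B=31 C=9 D=34] open={R10,R9}
Step 19: commit R10 -> on_hand[A=56 B=31 C=9 D=34] avail[A=50 B=31 C=9 D=34] open={R9}
Step 20: reserve R11 B 1 -> on_hand[A=56 B=31 C=9 D=34] avail[A=50 B=30 C=9 D=34] open={R11,R9}
Step 21: reserve R12 A 6 -> on_hand[A=56 B=31 C=9 D=34] avail[A=44 B=30 C=9 D=34] open={R11,R12,R9}
Open reservations: ['R11', 'R12', 'R9'] -> 3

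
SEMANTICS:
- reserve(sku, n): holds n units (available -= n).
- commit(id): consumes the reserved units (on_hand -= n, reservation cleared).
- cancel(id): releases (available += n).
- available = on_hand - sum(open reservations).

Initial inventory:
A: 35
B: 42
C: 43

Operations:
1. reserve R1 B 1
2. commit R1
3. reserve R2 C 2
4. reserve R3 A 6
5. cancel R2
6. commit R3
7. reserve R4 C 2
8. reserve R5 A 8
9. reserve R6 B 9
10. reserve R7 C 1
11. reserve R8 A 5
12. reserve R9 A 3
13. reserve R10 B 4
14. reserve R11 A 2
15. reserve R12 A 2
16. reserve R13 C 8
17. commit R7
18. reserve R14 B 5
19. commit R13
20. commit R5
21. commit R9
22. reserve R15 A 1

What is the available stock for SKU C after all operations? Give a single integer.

Answer: 32

Derivation:
Step 1: reserve R1 B 1 -> on_hand[A=35 B=42 C=43] avail[A=35 B=41 C=43] open={R1}
Step 2: commit R1 -> on_hand[A=35 B=41 C=43] avail[A=35 B=41 C=43] open={}
Step 3: reserve R2 C 2 -> on_hand[A=35 B=41 C=43] avail[A=35 B=41 C=41] open={R2}
Step 4: reserve R3 A 6 -> on_hand[A=35 B=41 C=43] avail[A=29 B=41 C=41] open={R2,R3}
Step 5: cancel R2 -> on_hand[A=35 B=41 C=43] avail[A=29 B=41 C=43] open={R3}
Step 6: commit R3 -> on_hand[A=29 B=41 C=43] avail[A=29 B=41 C=43] open={}
Step 7: reserve R4 C 2 -> on_hand[A=29 B=41 C=43] avail[A=29 B=41 C=41] open={R4}
Step 8: reserve R5 A 8 -> on_hand[A=29 B=41 C=43] avail[A=21 B=41 C=41] open={R4,R5}
Step 9: reserve R6 B 9 -> on_hand[A=29 B=41 C=43] avail[A=21 B=32 C=41] open={R4,R5,R6}
Step 10: reserve R7 C 1 -> on_hand[A=29 B=41 C=43] avail[A=21 B=32 C=40] open={R4,R5,R6,R7}
Step 11: reserve R8 A 5 -> on_hand[A=29 B=41 C=43] avail[A=16 B=32 C=40] open={R4,R5,R6,R7,R8}
Step 12: reserve R9 A 3 -> on_hand[A=29 B=41 C=43] avail[A=13 B=32 C=40] open={R4,R5,R6,R7,R8,R9}
Step 13: reserve R10 B 4 -> on_hand[A=29 B=41 C=43] avail[A=13 B=28 C=40] open={R10,R4,R5,R6,R7,R8,R9}
Step 14: reserve R11 A 2 -> on_hand[A=29 B=41 C=43] avail[A=11 B=28 C=40] open={R10,R11,R4,R5,R6,R7,R8,R9}
Step 15: reserve R12 A 2 -> on_hand[A=29 B=41 C=43] avail[A=9 B=28 C=40] open={R10,R11,R12,R4,R5,R6,R7,R8,R9}
Step 16: reserve R13 C 8 -> on_hand[A=29 B=41 C=43] avail[A=9 B=28 C=32] open={R10,R11,R12,R13,R4,R5,R6,R7,R8,R9}
Step 17: commit R7 -> on_hand[A=29 B=41 C=42] avail[A=9 B=28 C=32] open={R10,R11,R12,R13,R4,R5,R6,R8,R9}
Step 18: reserve R14 B 5 -> on_hand[A=29 B=41 C=42] avail[A=9 B=23 C=32] open={R10,R11,R12,R13,R14,R4,R5,R6,R8,R9}
Step 19: commit R13 -> on_hand[A=29 B=41 C=34] avail[A=9 B=23 C=32] open={R10,R11,R12,R14,R4,R5,R6,R8,R9}
Step 20: commit R5 -> on_hand[A=21 B=41 C=34] avail[A=9 B=23 C=32] open={R10,R11,R12,R14,R4,R6,R8,R9}
Step 21: commit R9 -> on_hand[A=18 B=41 C=34] avail[A=9 B=23 C=32] open={R10,R11,R12,R14,R4,R6,R8}
Step 22: reserve R15 A 1 -> on_hand[A=18 B=41 C=34] avail[A=8 B=23 C=32] open={R10,R11,R12,R14,R15,R4,R6,R8}
Final available[C] = 32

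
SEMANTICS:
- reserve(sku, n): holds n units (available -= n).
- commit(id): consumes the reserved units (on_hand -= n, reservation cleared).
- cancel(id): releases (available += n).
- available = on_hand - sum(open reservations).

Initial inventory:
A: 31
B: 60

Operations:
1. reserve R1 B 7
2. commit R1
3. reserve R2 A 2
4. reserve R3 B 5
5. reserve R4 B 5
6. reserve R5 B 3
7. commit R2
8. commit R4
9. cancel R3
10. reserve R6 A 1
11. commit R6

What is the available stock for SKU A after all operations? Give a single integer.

Step 1: reserve R1 B 7 -> on_hand[A=31 B=60] avail[A=31 B=53] open={R1}
Step 2: commit R1 -> on_hand[A=31 B=53] avail[A=31 B=53] open={}
Step 3: reserve R2 A 2 -> on_hand[A=31 B=53] avail[A=29 B=53] open={R2}
Step 4: reserve R3 B 5 -> on_hand[A=31 B=53] avail[A=29 B=48] open={R2,R3}
Step 5: reserve R4 B 5 -> on_hand[A=31 B=53] avail[A=29 B=43] open={R2,R3,R4}
Step 6: reserve R5 B 3 -> on_hand[A=31 B=53] avail[A=29 B=40] open={R2,R3,R4,R5}
Step 7: commit R2 -> on_hand[A=29 B=53] avail[A=29 B=40] open={R3,R4,R5}
Step 8: commit R4 -> on_hand[A=29 B=48] avail[A=29 B=40] open={R3,R5}
Step 9: cancel R3 -> on_hand[A=29 B=48] avail[A=29 B=45] open={R5}
Step 10: reserve R6 A 1 -> on_hand[A=29 B=48] avail[A=28 B=45] open={R5,R6}
Step 11: commit R6 -> on_hand[A=28 B=48] avail[A=28 B=45] open={R5}
Final available[A] = 28

Answer: 28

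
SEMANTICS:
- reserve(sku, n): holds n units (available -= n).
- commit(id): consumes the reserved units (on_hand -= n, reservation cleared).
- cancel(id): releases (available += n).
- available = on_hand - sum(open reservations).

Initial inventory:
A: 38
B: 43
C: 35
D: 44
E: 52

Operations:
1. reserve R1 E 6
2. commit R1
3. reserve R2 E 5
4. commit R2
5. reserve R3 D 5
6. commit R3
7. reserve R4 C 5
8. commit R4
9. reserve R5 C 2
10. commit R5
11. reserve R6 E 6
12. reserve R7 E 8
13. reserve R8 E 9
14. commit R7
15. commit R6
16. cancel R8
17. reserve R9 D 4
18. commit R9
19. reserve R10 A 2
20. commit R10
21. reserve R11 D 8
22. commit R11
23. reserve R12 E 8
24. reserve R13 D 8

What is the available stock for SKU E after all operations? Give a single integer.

Step 1: reserve R1 E 6 -> on_hand[A=38 B=43 C=35 D=44 E=52] avail[A=38 B=43 C=35 D=44 E=46] open={R1}
Step 2: commit R1 -> on_hand[A=38 B=43 C=35 D=44 E=46] avail[A=38 B=43 C=35 D=44 E=46] open={}
Step 3: reserve R2 E 5 -> on_hand[A=38 B=43 C=35 D=44 E=46] avail[A=38 B=43 C=35 D=44 E=41] open={R2}
Step 4: commit R2 -> on_hand[A=38 B=43 C=35 D=44 E=41] avail[A=38 B=43 C=35 D=44 E=41] open={}
Step 5: reserve R3 D 5 -> on_hand[A=38 B=43 C=35 D=44 E=41] avail[A=38 B=43 C=35 D=39 E=41] open={R3}
Step 6: commit R3 -> on_hand[A=38 B=43 C=35 D=39 E=41] avail[A=38 B=43 C=35 D=39 E=41] open={}
Step 7: reserve R4 C 5 -> on_hand[A=38 B=43 C=35 D=39 E=41] avail[A=38 B=43 C=30 D=39 E=41] open={R4}
Step 8: commit R4 -> on_hand[A=38 B=43 C=30 D=39 E=41] avail[A=38 B=43 C=30 D=39 E=41] open={}
Step 9: reserve R5 C 2 -> on_hand[A=38 B=43 C=30 D=39 E=41] avail[A=38 B=43 C=28 D=39 E=41] open={R5}
Step 10: commit R5 -> on_hand[A=38 B=43 C=28 D=39 E=41] avail[A=38 B=43 C=28 D=39 E=41] open={}
Step 11: reserve R6 E 6 -> on_hand[A=38 B=43 C=28 D=39 E=41] avail[A=38 B=43 C=28 D=39 E=35] open={R6}
Step 12: reserve R7 E 8 -> on_hand[A=38 B=43 C=28 D=39 E=41] avail[A=38 B=43 C=28 D=39 E=27] open={R6,R7}
Step 13: reserve R8 E 9 -> on_hand[A=38 B=43 C=28 D=39 E=41] avail[A=38 B=43 C=28 D=39 E=18] open={R6,R7,R8}
Step 14: commit R7 -> on_hand[A=38 B=43 C=28 D=39 E=33] avail[A=38 B=43 C=28 D=39 E=18] open={R6,R8}
Step 15: commit R6 -> on_hand[A=38 B=43 C=28 D=39 E=27] avail[A=38 B=43 C=28 D=39 E=18] open={R8}
Step 16: cancel R8 -> on_hand[A=38 B=43 C=28 D=39 E=27] avail[A=38 B=43 C=28 D=39 E=27] open={}
Step 17: reserve R9 D 4 -> on_hand[A=38 B=43 C=28 D=39 E=27] avail[A=38 B=43 C=28 D=35 E=27] open={R9}
Step 18: commit R9 -> on_hand[A=38 B=43 C=28 D=35 E=27] avail[A=38 B=43 C=28 D=35 E=27] open={}
Step 19: reserve R10 A 2 -> on_hand[A=38 B=43 C=28 D=35 E=27] avail[A=36 B=43 C=28 D=35 E=27] open={R10}
Step 20: commit R10 -> on_hand[A=36 B=43 C=28 D=35 E=27] avail[A=36 B=43 C=28 D=35 E=27] open={}
Step 21: reserve R11 D 8 -> on_hand[A=36 B=43 C=28 D=35 E=27] avail[A=36 B=43 C=28 D=27 E=27] open={R11}
Step 22: commit R11 -> on_hand[A=36 B=43 C=28 D=27 E=27] avail[A=36 B=43 C=28 D=27 E=27] open={}
Step 23: reserve R12 E 8 -> on_hand[A=36 B=43 C=28 D=27 E=27] avail[A=36 B=43 C=28 D=27 E=19] open={R12}
Step 24: reserve R13 D 8 -> on_hand[A=36 B=43 C=28 D=27 E=27] avail[A=36 B=43 C=28 D=19 E=19] open={R12,R13}
Final available[E] = 19

Answer: 19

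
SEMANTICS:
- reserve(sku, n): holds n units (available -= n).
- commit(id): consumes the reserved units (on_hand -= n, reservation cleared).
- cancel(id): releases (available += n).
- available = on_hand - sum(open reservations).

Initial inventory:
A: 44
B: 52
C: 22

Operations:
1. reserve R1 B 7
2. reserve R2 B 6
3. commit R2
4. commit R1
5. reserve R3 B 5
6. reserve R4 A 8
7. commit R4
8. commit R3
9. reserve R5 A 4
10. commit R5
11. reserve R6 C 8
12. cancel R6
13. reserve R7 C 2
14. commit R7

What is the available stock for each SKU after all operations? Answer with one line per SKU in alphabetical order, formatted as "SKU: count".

Answer: A: 32
B: 34
C: 20

Derivation:
Step 1: reserve R1 B 7 -> on_hand[A=44 B=52 C=22] avail[A=44 B=45 C=22] open={R1}
Step 2: reserve R2 B 6 -> on_hand[A=44 B=52 C=22] avail[A=44 B=39 C=22] open={R1,R2}
Step 3: commit R2 -> on_hand[A=44 B=46 C=22] avail[A=44 B=39 C=22] open={R1}
Step 4: commit R1 -> on_hand[A=44 B=39 C=22] avail[A=44 B=39 C=22] open={}
Step 5: reserve R3 B 5 -> on_hand[A=44 B=39 C=22] avail[A=44 B=34 C=22] open={R3}
Step 6: reserve R4 A 8 -> on_hand[A=44 B=39 C=22] avail[A=36 B=34 C=22] open={R3,R4}
Step 7: commit R4 -> on_hand[A=36 B=39 C=22] avail[A=36 B=34 C=22] open={R3}
Step 8: commit R3 -> on_hand[A=36 B=34 C=22] avail[A=36 B=34 C=22] open={}
Step 9: reserve R5 A 4 -> on_hand[A=36 B=34 C=22] avail[A=32 B=34 C=22] open={R5}
Step 10: commit R5 -> on_hand[A=32 B=34 C=22] avail[A=32 B=34 C=22] open={}
Step 11: reserve R6 C 8 -> on_hand[A=32 B=34 C=22] avail[A=32 B=34 C=14] open={R6}
Step 12: cancel R6 -> on_hand[A=32 B=34 C=22] avail[A=32 B=34 C=22] open={}
Step 13: reserve R7 C 2 -> on_hand[A=32 B=34 C=22] avail[A=32 B=34 C=20] open={R7}
Step 14: commit R7 -> on_hand[A=32 B=34 C=20] avail[A=32 B=34 C=20] open={}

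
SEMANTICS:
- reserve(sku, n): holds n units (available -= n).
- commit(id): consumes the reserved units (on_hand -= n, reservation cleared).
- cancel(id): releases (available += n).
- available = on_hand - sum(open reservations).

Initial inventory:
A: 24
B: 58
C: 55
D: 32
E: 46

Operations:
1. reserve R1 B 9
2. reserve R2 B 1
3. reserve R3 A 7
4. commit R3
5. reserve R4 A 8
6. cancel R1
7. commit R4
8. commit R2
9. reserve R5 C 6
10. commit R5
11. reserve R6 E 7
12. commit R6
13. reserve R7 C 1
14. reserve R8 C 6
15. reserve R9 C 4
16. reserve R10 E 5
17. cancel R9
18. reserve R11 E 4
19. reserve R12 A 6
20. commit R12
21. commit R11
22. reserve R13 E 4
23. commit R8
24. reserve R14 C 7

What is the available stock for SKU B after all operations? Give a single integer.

Step 1: reserve R1 B 9 -> on_hand[A=24 B=58 C=55 D=32 E=46] avail[A=24 B=49 C=55 D=32 E=46] open={R1}
Step 2: reserve R2 B 1 -> on_hand[A=24 B=58 C=55 D=32 E=46] avail[A=24 B=48 C=55 D=32 E=46] open={R1,R2}
Step 3: reserve R3 A 7 -> on_hand[A=24 B=58 C=55 D=32 E=46] avail[A=17 B=48 C=55 D=32 E=46] open={R1,R2,R3}
Step 4: commit R3 -> on_hand[A=17 B=58 C=55 D=32 E=46] avail[A=17 B=48 C=55 D=32 E=46] open={R1,R2}
Step 5: reserve R4 A 8 -> on_hand[A=17 B=58 C=55 D=32 E=46] avail[A=9 B=48 C=55 D=32 E=46] open={R1,R2,R4}
Step 6: cancel R1 -> on_hand[A=17 B=58 C=55 D=32 E=46] avail[A=9 B=57 C=55 D=32 E=46] open={R2,R4}
Step 7: commit R4 -> on_hand[A=9 B=58 C=55 D=32 E=46] avail[A=9 B=57 C=55 D=32 E=46] open={R2}
Step 8: commit R2 -> on_hand[A=9 B=57 C=55 D=32 E=46] avail[A=9 B=57 C=55 D=32 E=46] open={}
Step 9: reserve R5 C 6 -> on_hand[A=9 B=57 C=55 D=32 E=46] avail[A=9 B=57 C=49 D=32 E=46] open={R5}
Step 10: commit R5 -> on_hand[A=9 B=57 C=49 D=32 E=46] avail[A=9 B=57 C=49 D=32 E=46] open={}
Step 11: reserve R6 E 7 -> on_hand[A=9 B=57 C=49 D=32 E=46] avail[A=9 B=57 C=49 D=32 E=39] open={R6}
Step 12: commit R6 -> on_hand[A=9 B=57 C=49 D=32 E=39] avail[A=9 B=57 C=49 D=32 E=39] open={}
Step 13: reserve R7 C 1 -> on_hand[A=9 B=57 C=49 D=32 E=39] avail[A=9 B=57 C=48 D=32 E=39] open={R7}
Step 14: reserve R8 C 6 -> on_hand[A=9 B=57 C=49 D=32 E=39] avail[A=9 B=57 C=42 D=32 E=39] open={R7,R8}
Step 15: reserve R9 C 4 -> on_hand[A=9 B=57 C=49 D=32 E=39] avail[A=9 B=57 C=38 D=32 E=39] open={R7,R8,R9}
Step 16: reserve R10 E 5 -> on_hand[A=9 B=57 C=49 D=32 E=39] avail[A=9 B=57 C=38 D=32 E=34] open={R10,R7,R8,R9}
Step 17: cancel R9 -> on_hand[A=9 B=57 C=49 D=32 E=39] avail[A=9 B=57 C=42 D=32 E=34] open={R10,R7,R8}
Step 18: reserve R11 E 4 -> on_hand[A=9 B=57 C=49 D=32 E=39] avail[A=9 B=57 C=42 D=32 E=30] open={R10,R11,R7,R8}
Step 19: reserve R12 A 6 -> on_hand[A=9 B=57 C=49 D=32 E=39] avail[A=3 B=57 C=42 D=32 E=30] open={R10,R11,R12,R7,R8}
Step 20: commit R12 -> on_hand[A=3 B=57 C=49 D=32 E=39] avail[A=3 B=57 C=42 D=32 E=30] open={R10,R11,R7,R8}
Step 21: commit R11 -> on_hand[A=3 B=57 C=49 D=32 E=35] avail[A=3 B=57 C=42 D=32 E=30] open={R10,R7,R8}
Step 22: reserve R13 E 4 -> on_hand[A=3 B=57 C=49 D=32 E=35] avail[A=3 B=57 C=42 D=32 E=26] open={R10,R13,R7,R8}
Step 23: commit R8 -> on_hand[A=3 B=57 C=43 D=32 E=35] avail[A=3 B=57 C=42 D=32 E=26] open={R10,R13,R7}
Step 24: reserve R14 C 7 -> on_hand[A=3 B=57 C=43 D=32 E=35] avail[A=3 B=57 C=35 D=32 E=26] open={R10,R13,R14,R7}
Final available[B] = 57

Answer: 57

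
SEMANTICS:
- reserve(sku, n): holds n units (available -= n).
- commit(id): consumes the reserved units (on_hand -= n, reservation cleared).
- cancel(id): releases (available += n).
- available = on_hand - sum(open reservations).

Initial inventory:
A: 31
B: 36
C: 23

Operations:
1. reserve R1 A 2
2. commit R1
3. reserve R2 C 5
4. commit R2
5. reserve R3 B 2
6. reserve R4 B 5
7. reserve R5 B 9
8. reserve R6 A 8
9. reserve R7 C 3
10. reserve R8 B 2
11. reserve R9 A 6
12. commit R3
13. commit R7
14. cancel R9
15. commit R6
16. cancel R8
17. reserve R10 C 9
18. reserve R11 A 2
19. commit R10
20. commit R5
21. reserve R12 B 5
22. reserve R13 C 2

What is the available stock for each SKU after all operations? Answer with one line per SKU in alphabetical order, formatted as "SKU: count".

Step 1: reserve R1 A 2 -> on_hand[A=31 B=36 C=23] avail[A=29 B=36 C=23] open={R1}
Step 2: commit R1 -> on_hand[A=29 B=36 C=23] avail[A=29 B=36 C=23] open={}
Step 3: reserve R2 C 5 -> on_hand[A=29 B=36 C=23] avail[A=29 B=36 C=18] open={R2}
Step 4: commit R2 -> on_hand[A=29 B=36 C=18] avail[A=29 B=36 C=18] open={}
Step 5: reserve R3 B 2 -> on_hand[A=29 B=36 C=18] avail[A=29 B=34 C=18] open={R3}
Step 6: reserve R4 B 5 -> on_hand[A=29 B=36 C=18] avail[A=29 B=29 C=18] open={R3,R4}
Step 7: reserve R5 B 9 -> on_hand[A=29 B=36 C=18] avail[A=29 B=20 C=18] open={R3,R4,R5}
Step 8: reserve R6 A 8 -> on_hand[A=29 B=36 C=18] avail[A=21 B=20 C=18] open={R3,R4,R5,R6}
Step 9: reserve R7 C 3 -> on_hand[A=29 B=36 C=18] avail[A=21 B=20 C=15] open={R3,R4,R5,R6,R7}
Step 10: reserve R8 B 2 -> on_hand[A=29 B=36 C=18] avail[A=21 B=18 C=15] open={R3,R4,R5,R6,R7,R8}
Step 11: reserve R9 A 6 -> on_hand[A=29 B=36 C=18] avail[A=15 B=18 C=15] open={R3,R4,R5,R6,R7,R8,R9}
Step 12: commit R3 -> on_hand[A=29 B=34 C=18] avail[A=15 B=18 C=15] open={R4,R5,R6,R7,R8,R9}
Step 13: commit R7 -> on_hand[A=29 B=34 C=15] avail[A=15 B=18 C=15] open={R4,R5,R6,R8,R9}
Step 14: cancel R9 -> on_hand[A=29 B=34 C=15] avail[A=21 B=18 C=15] open={R4,R5,R6,R8}
Step 15: commit R6 -> on_hand[A=21 B=34 C=15] avail[A=21 B=18 C=15] open={R4,R5,R8}
Step 16: cancel R8 -> on_hand[A=21 B=34 C=15] avail[A=21 B=20 C=15] open={R4,R5}
Step 17: reserve R10 C 9 -> on_hand[A=21 B=34 C=15] avail[A=21 B=20 C=6] open={R10,R4,R5}
Step 18: reserve R11 A 2 -> on_hand[A=21 B=34 C=15] avail[A=19 B=20 C=6] open={R10,R11,R4,R5}
Step 19: commit R10 -> on_hand[A=21 B=34 C=6] avail[A=19 B=20 C=6] open={R11,R4,R5}
Step 20: commit R5 -> on_hand[A=21 B=25 C=6] avail[A=19 B=20 C=6] open={R11,R4}
Step 21: reserve R12 B 5 -> on_hand[A=21 B=25 C=6] avail[A=19 B=15 C=6] open={R11,R12,R4}
Step 22: reserve R13 C 2 -> on_hand[A=21 B=25 C=6] avail[A=19 B=15 C=4] open={R11,R12,R13,R4}

Answer: A: 19
B: 15
C: 4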